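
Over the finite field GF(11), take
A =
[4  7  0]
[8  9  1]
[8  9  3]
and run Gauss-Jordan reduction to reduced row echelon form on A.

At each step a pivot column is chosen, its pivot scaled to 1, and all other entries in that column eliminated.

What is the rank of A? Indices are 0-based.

pivot(0,0)=4: scale R0 → (1, 10, 0)
  clear (1,0): R1 −= (8)R0 → (0, 6, 1)
  clear (2,0): R2 −= (8)R0 → (0, 6, 3)
pivot(1,1)=6: scale R1 → (0, 1, 2)
  clear (0,1): R0 −= (10)R1 → (1, 0, 2)
  clear (2,1): R2 −= (6)R1 → (0, 0, 2)
pivot(2,2)=2: scale R2 → (0, 0, 1)
  clear (0,2): R0 −= (2)R2 → (1, 0, 0)
  clear (1,2): R1 −= (2)R2 → (0, 1, 0)

rank = 3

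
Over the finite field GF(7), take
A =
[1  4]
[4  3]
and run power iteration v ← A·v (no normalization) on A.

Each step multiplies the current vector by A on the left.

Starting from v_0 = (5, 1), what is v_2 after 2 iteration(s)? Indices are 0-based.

v_2 = (3, 0)

v_0 = (5, 1).
v_1 = A·v_0 = (2, 2).
v_2 = A·v_1 = (3, 0).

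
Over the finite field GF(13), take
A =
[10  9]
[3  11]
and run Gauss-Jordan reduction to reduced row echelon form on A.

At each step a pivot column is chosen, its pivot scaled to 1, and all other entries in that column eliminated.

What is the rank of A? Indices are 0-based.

[1] R0 /= 10  ⇒  (1, 10)
     R1 -= 3·R0  ⇒  (0, 7)
[2] R1 /= 7  ⇒  (0, 1)
     R0 -= 10·R1  ⇒  (1, 0)

rank = 2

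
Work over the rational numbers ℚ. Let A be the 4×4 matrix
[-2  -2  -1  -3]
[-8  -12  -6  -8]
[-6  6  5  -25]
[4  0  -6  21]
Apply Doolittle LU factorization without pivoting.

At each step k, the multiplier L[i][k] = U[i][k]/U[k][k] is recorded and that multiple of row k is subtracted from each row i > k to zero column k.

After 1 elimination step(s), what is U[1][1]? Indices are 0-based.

Step 1: pivot at (0,0) is -2.
  row1 ← row1 − (4)·row0  ⇒  L[1][0]=4, U row1=(0, -4, -2, 4)
  row2 ← row2 − (3)·row0  ⇒  L[2][0]=3, U row2=(0, 12, 8, -16)
  row3 ← row3 − (-2)·row0  ⇒  L[3][0]=-2, U row3=(0, -4, -8, 15)

U[1][1] = -4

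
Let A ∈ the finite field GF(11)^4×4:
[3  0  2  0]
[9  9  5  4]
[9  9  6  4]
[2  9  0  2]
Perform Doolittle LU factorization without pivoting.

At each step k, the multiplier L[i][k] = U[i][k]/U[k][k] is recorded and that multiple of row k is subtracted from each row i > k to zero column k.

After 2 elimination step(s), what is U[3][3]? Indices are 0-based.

k=0: U[0][0]=3
  eliminate (1,0): mult=3, new row 1: (0, 9, 10, 4); set L[1][0]=3
  eliminate (2,0): mult=3, new row 2: (0, 9, 0, 4); set L[2][0]=3
  eliminate (3,0): mult=8, new row 3: (0, 9, 6, 2); set L[3][0]=8
k=1: U[1][1]=9
  eliminate (2,1): mult=1, new row 2: (0, 0, 1, 0); set L[2][1]=1
  eliminate (3,1): mult=1, new row 3: (0, 0, 7, 9); set L[3][1]=1

U[3][3] = 9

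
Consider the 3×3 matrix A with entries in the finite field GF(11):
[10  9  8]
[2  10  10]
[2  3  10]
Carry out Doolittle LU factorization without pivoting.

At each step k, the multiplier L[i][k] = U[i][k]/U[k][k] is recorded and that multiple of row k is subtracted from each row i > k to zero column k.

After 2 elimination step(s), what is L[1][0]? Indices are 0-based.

L[1][0] = 9

[col 0] pivot 10
  R1 -= 9*R0 → (0, 6, 4)  (L[1][0] := 9)
  R2 -= 9*R0 → (0, 10, 4)  (L[2][0] := 9)
[col 1] pivot 6
  R2 -= 9*R1 → (0, 0, 1)  (L[2][1] := 9)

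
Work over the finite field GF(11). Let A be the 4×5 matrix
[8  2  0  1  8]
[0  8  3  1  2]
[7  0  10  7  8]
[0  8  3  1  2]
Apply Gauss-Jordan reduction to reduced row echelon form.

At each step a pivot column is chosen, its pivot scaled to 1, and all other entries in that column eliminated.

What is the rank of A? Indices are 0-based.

rank = 3

[1] R0 /= 8  ⇒  (1, 3, 0, 7, 1)
     R2 -= 7·R0  ⇒  (0, 1, 10, 2, 1)
[2] R1 /= 8  ⇒  (0, 1, 10, 7, 3)
     R0 -= 3·R1  ⇒  (1, 0, 3, 8, 3)
     R2 -= 1·R1  ⇒  (0, 0, 0, 6, 9)
     R3 -= 8·R1  ⇒  (0, 0, 0, 0, 0)
column 2 empty below row 2
[3] R2 /= 6  ⇒  (0, 0, 0, 1, 7)
     R0 -= 8·R2  ⇒  (1, 0, 3, 0, 2)
     R1 -= 7·R2  ⇒  (0, 1, 10, 0, 9)
column 4 empty below row 3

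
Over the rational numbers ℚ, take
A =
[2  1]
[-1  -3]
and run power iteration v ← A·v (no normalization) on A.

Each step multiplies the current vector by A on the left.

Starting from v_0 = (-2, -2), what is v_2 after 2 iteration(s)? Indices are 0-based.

v_2 = (-4, -18)

v_0 = (-2, -2).
v_1 = A·v_0 = (-6, 8).
v_2 = A·v_1 = (-4, -18).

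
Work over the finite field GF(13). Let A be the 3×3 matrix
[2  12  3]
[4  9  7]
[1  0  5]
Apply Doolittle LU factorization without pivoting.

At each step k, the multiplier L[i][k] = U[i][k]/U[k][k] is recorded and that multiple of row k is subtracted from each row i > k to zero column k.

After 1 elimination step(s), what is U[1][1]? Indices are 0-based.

U[1][1] = 11

Step 1: pivot at (0,0) is 2.
  row1 ← row1 − (2)·row0  ⇒  L[1][0]=2, U row1=(0, 11, 1)
  row2 ← row2 − (7)·row0  ⇒  L[2][0]=7, U row2=(0, 7, 10)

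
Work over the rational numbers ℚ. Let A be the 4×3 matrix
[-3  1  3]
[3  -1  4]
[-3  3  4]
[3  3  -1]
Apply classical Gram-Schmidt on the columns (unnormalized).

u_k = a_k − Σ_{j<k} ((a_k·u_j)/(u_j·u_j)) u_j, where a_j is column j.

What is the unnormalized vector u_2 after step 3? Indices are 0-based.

u_2 = (35/19, 98/19, 42/19, -21/19)

Step 1: u_0 = a_0 = (-3, 3, -3, 3).
Step 2: u_1 = a_1 − (-1/6)·u_0 = (1/2, -1/2, 5/2, 7/2).
Step 3: u_2 = a_2 − (-1/3)·u_0 − (6/19)·u_1 = (35/19, 98/19, 42/19, -21/19).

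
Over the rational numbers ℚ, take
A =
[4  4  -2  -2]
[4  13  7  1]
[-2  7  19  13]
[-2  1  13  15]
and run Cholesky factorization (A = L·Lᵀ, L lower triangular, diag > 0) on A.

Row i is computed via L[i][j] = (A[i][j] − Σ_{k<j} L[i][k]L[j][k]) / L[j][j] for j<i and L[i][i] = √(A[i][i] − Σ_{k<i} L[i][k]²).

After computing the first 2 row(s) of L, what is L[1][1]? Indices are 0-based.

L[1][1] = 3

Step 1: L[0][0] = √(4) = 2.
  L[1][0] = (4) / L[0][0] = 2.
Step 2: L[1][1] = √(9) = 3.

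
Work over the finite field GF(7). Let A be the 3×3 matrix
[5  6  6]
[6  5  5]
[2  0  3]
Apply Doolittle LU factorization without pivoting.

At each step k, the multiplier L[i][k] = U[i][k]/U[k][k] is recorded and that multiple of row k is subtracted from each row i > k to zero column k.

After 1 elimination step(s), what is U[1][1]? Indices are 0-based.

[col 0] pivot 5
  R1 -= 4*R0 → (0, 2, 2)  (L[1][0] := 4)
  R2 -= 6*R0 → (0, 6, 2)  (L[2][0] := 6)

U[1][1] = 2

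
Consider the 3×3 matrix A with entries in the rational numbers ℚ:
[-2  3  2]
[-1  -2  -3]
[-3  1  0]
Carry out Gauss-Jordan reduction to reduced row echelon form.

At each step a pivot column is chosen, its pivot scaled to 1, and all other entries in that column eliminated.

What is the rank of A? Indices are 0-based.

rank = 3

pivot(0,0)=-2: scale R0 → (1, -3/2, -1)
  clear (1,0): R1 −= (-1)R0 → (0, -7/2, -4)
  clear (2,0): R2 −= (-3)R0 → (0, -7/2, -3)
pivot(1,1)=-7/2: scale R1 → (0, 1, 8/7)
  clear (0,1): R0 −= (-3/2)R1 → (1, 0, 5/7)
  clear (2,1): R2 −= (-7/2)R1 → (0, 0, 1)
pivot(2,2)=1: scale R2 → (0, 0, 1)
  clear (0,2): R0 −= (5/7)R2 → (1, 0, 0)
  clear (1,2): R1 −= (8/7)R2 → (0, 1, 0)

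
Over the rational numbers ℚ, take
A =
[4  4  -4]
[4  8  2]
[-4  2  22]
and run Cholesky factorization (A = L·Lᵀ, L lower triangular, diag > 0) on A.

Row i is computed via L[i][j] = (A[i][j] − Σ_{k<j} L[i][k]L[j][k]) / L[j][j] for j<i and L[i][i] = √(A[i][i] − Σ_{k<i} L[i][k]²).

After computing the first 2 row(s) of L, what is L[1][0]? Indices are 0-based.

Step 1: L[0][0] = √(4) = 2.
  L[1][0] = (4) / L[0][0] = 2.
Step 2: L[1][1] = √(4) = 2.

L[1][0] = 2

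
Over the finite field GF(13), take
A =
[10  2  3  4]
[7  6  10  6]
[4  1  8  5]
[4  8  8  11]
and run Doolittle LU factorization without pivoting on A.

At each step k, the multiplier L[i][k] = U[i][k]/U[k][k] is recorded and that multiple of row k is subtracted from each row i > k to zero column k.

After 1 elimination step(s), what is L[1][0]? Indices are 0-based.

L[1][0] = 2

k=0: U[0][0]=10
  eliminate (1,0): mult=2, new row 1: (0, 2, 4, 11); set L[1][0]=2
  eliminate (2,0): mult=3, new row 2: (0, 8, 12, 6); set L[2][0]=3
  eliminate (3,0): mult=3, new row 3: (0, 2, 12, 12); set L[3][0]=3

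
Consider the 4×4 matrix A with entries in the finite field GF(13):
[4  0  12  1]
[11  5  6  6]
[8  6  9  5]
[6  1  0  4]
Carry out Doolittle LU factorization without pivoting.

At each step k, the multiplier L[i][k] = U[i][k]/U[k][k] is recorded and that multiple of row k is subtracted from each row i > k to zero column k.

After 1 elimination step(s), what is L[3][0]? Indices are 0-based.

Step 1: pivot at (0,0) is 4.
  row1 ← row1 − (6)·row0  ⇒  L[1][0]=6, U row1=(0, 5, 12, 0)
  row2 ← row2 − (2)·row0  ⇒  L[2][0]=2, U row2=(0, 6, 11, 3)
  row3 ← row3 − (8)·row0  ⇒  L[3][0]=8, U row3=(0, 1, 8, 9)

L[3][0] = 8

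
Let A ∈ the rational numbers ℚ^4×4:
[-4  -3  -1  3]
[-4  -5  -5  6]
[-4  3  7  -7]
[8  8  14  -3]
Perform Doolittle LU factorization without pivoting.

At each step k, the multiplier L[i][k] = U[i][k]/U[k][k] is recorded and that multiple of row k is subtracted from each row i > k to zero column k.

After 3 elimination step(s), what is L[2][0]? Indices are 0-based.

L[2][0] = 1

k=0: U[0][0]=-4
  eliminate (1,0): mult=1, new row 1: (0, -2, -4, 3); set L[1][0]=1
  eliminate (2,0): mult=1, new row 2: (0, 6, 8, -10); set L[2][0]=1
  eliminate (3,0): mult=-2, new row 3: (0, 2, 12, 3); set L[3][0]=-2
k=1: U[1][1]=-2
  eliminate (2,1): mult=-3, new row 2: (0, 0, -4, -1); set L[2][1]=-3
  eliminate (3,1): mult=-1, new row 3: (0, 0, 8, 6); set L[3][1]=-1
k=2: U[2][2]=-4
  eliminate (3,2): mult=-2, new row 3: (0, 0, 0, 4); set L[3][2]=-2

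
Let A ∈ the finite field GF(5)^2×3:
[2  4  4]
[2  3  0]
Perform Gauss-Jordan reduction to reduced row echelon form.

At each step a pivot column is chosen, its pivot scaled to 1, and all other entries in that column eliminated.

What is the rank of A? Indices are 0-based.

rank = 2

[1] R0 /= 2  ⇒  (1, 2, 2)
     R1 -= 2·R0  ⇒  (0, 4, 1)
[2] R1 /= 4  ⇒  (0, 1, 4)
     R0 -= 2·R1  ⇒  (1, 0, 4)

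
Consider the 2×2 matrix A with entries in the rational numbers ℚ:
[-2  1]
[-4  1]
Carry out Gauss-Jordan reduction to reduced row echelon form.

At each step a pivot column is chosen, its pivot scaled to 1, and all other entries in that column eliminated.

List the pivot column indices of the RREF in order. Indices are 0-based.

[1] R0 /= -2  ⇒  (1, -1/2)
     R1 -= -4·R0  ⇒  (0, -1)
[2] R1 /= -1  ⇒  (0, 1)
     R0 -= -1/2·R1  ⇒  (1, 0)

pivot columns: 0, 1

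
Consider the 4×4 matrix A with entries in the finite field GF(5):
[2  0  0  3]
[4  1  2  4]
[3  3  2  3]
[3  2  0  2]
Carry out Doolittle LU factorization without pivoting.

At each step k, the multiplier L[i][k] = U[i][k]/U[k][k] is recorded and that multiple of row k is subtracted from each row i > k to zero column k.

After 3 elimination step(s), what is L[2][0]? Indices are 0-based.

k=0: U[0][0]=2
  eliminate (1,0): mult=2, new row 1: (0, 1, 2, 3); set L[1][0]=2
  eliminate (2,0): mult=4, new row 2: (0, 3, 2, 1); set L[2][0]=4
  eliminate (3,0): mult=4, new row 3: (0, 2, 0, 0); set L[3][0]=4
k=1: U[1][1]=1
  eliminate (2,1): mult=3, new row 2: (0, 0, 1, 2); set L[2][1]=3
  eliminate (3,1): mult=2, new row 3: (0, 0, 1, 4); set L[3][1]=2
k=2: U[2][2]=1
  eliminate (3,2): mult=1, new row 3: (0, 0, 0, 2); set L[3][2]=1

L[2][0] = 4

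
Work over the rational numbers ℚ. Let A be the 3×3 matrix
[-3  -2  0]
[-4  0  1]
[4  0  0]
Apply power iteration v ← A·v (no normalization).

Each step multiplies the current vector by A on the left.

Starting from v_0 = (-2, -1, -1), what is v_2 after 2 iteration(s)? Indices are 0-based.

v_0 = (-2, -1, -1).
v_1 = A·v_0 = (8, 7, -8).
v_2 = A·v_1 = (-38, -40, 32).

v_2 = (-38, -40, 32)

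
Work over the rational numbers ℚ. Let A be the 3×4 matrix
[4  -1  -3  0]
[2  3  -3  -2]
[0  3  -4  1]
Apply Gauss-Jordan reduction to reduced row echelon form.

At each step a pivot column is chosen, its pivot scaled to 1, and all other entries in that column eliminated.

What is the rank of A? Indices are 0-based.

[1] R0 /= 4  ⇒  (1, -1/4, -3/4, 0)
     R1 -= 2·R0  ⇒  (0, 7/2, -3/2, -2)
[2] R1 /= 7/2  ⇒  (0, 1, -3/7, -4/7)
     R0 -= -1/4·R1  ⇒  (1, 0, -6/7, -1/7)
     R2 -= 3·R1  ⇒  (0, 0, -19/7, 19/7)
[3] R2 /= -19/7  ⇒  (0, 0, 1, -1)
     R0 -= -6/7·R2  ⇒  (1, 0, 0, -1)
     R1 -= -3/7·R2  ⇒  (0, 1, 0, -1)

rank = 3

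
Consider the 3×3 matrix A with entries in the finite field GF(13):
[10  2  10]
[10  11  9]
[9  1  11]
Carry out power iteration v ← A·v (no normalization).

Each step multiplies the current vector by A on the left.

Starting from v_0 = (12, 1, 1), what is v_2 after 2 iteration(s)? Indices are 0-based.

v_0 = (12, 1, 1).
v_1 = A·v_0 = (2, 10, 3).
v_2 = A·v_1 = (5, 1, 9).

v_2 = (5, 1, 9)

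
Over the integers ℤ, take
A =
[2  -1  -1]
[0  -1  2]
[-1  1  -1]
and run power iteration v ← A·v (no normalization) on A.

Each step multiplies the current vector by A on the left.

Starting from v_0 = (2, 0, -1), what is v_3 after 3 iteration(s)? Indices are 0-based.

v_3 = (32, -12, -7)

v_0 = (2, 0, -1).
v_1 = A·v_0 = (5, -2, -1).
v_2 = A·v_1 = (13, 0, -6).
v_3 = A·v_2 = (32, -12, -7).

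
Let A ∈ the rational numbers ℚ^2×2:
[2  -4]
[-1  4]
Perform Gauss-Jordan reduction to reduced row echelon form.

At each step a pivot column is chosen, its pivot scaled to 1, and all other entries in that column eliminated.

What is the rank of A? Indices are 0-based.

rank = 2

pivot(0,0)=2: scale R0 → (1, -2)
  clear (1,0): R1 −= (-1)R0 → (0, 2)
pivot(1,1)=2: scale R1 → (0, 1)
  clear (0,1): R0 −= (-2)R1 → (1, 0)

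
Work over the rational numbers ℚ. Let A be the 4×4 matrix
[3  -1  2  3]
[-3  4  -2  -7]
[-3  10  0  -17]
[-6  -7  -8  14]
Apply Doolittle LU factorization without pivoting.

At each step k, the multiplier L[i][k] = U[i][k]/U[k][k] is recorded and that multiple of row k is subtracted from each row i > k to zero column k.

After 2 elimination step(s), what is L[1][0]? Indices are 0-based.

k=0: U[0][0]=3
  eliminate (1,0): mult=-1, new row 1: (0, 3, 0, -4); set L[1][0]=-1
  eliminate (2,0): mult=-1, new row 2: (0, 9, 2, -14); set L[2][0]=-1
  eliminate (3,0): mult=-2, new row 3: (0, -9, -4, 20); set L[3][0]=-2
k=1: U[1][1]=3
  eliminate (2,1): mult=3, new row 2: (0, 0, 2, -2); set L[2][1]=3
  eliminate (3,1): mult=-3, new row 3: (0, 0, -4, 8); set L[3][1]=-3

L[1][0] = -1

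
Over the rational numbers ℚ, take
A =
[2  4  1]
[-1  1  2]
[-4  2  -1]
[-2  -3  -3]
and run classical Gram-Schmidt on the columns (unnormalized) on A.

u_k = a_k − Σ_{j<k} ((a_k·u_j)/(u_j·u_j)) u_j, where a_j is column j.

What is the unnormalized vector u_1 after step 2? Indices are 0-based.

u_1 = (18/5, 6/5, 14/5, -13/5)

Step 1: u_0 = a_0 = (2, -1, -4, -2).
Step 2: u_1 = a_1 − (1/5)·u_0 = (18/5, 6/5, 14/5, -13/5).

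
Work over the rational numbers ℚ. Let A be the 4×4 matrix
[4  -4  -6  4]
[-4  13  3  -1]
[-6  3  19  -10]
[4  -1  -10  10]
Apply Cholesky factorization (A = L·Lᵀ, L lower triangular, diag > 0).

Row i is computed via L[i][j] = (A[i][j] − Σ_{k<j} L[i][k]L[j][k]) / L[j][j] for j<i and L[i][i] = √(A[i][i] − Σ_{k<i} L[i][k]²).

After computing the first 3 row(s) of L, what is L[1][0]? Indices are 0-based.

Step 1: L[0][0] = √(4) = 2.
  L[1][0] = (-4) / L[0][0] = -2.
Step 2: L[1][1] = √(9) = 3.
  L[2][0] = (-6) / L[0][0] = -3.
  L[2][1] = (-3) / L[1][1] = -1.
Step 3: L[2][2] = √(9) = 3.

L[1][0] = -2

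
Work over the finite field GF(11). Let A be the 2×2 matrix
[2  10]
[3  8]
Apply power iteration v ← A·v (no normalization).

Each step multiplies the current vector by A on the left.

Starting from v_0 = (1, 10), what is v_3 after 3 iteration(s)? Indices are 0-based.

v_0 = (1, 10).
v_1 = A·v_0 = (3, 6).
v_2 = A·v_1 = (0, 2).
v_3 = A·v_2 = (9, 5).

v_3 = (9, 5)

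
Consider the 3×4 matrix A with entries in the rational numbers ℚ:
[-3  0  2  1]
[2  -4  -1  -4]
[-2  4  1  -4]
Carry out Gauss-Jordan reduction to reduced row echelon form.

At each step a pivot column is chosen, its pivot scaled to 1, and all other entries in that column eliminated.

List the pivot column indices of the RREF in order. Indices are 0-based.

pivot columns: 0, 1, 3

[1] R0 /= -3  ⇒  (1, 0, -2/3, -1/3)
     R1 -= 2·R0  ⇒  (0, -4, 1/3, -10/3)
     R2 -= -2·R0  ⇒  (0, 4, -1/3, -14/3)
[2] R1 /= -4  ⇒  (0, 1, -1/12, 5/6)
     R2 -= 4·R1  ⇒  (0, 0, 0, -8)
column 2 empty below row 2
[3] R2 /= -8  ⇒  (0, 0, 0, 1)
     R0 -= -1/3·R2  ⇒  (1, 0, -2/3, 0)
     R1 -= 5/6·R2  ⇒  (0, 1, -1/12, 0)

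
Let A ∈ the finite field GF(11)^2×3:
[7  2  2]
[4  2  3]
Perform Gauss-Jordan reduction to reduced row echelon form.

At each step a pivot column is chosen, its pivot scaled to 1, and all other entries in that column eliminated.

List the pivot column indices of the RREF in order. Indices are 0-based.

[1] R0 /= 7  ⇒  (1, 5, 5)
     R1 -= 4·R0  ⇒  (0, 4, 5)
[2] R1 /= 4  ⇒  (0, 1, 4)
     R0 -= 5·R1  ⇒  (1, 0, 7)

pivot columns: 0, 1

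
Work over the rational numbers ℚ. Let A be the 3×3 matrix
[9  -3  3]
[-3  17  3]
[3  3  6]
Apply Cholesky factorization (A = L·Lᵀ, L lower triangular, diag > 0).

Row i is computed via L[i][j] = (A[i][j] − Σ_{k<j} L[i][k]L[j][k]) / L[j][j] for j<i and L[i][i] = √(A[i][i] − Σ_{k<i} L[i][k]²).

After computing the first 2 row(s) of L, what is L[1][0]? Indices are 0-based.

Step 1: L[0][0] = √(9) = 3.
  L[1][0] = (-3) / L[0][0] = -1.
Step 2: L[1][1] = √(16) = 4.

L[1][0] = -1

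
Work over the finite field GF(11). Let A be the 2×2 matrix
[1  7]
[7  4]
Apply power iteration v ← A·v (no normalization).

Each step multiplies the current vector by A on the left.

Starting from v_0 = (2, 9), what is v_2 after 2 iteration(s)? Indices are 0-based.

v_0 = (2, 9).
v_1 = A·v_0 = (10, 6).
v_2 = A·v_1 = (8, 6).

v_2 = (8, 6)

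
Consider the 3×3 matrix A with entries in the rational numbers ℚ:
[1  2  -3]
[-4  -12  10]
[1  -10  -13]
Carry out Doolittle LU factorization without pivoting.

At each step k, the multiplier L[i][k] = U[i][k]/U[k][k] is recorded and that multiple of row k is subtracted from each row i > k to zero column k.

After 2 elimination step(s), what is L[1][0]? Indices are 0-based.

L[1][0] = -4

k=0: U[0][0]=1
  eliminate (1,0): mult=-4, new row 1: (0, -4, -2); set L[1][0]=-4
  eliminate (2,0): mult=1, new row 2: (0, -12, -10); set L[2][0]=1
k=1: U[1][1]=-4
  eliminate (2,1): mult=3, new row 2: (0, 0, -4); set L[2][1]=3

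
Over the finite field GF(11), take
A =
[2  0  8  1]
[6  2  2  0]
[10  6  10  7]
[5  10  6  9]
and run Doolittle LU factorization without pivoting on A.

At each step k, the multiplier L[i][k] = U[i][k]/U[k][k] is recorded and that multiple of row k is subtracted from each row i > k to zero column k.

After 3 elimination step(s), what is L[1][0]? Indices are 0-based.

L[1][0] = 3

[col 0] pivot 2
  R1 -= 3*R0 → (0, 2, 0, 8)  (L[1][0] := 3)
  R2 -= 5*R0 → (0, 6, 3, 2)  (L[2][0] := 5)
  R3 -= 8*R0 → (0, 10, 8, 1)  (L[3][0] := 8)
[col 1] pivot 2
  R2 -= 3*R1 → (0, 0, 3, 0)  (L[2][1] := 3)
  R3 -= 5*R1 → (0, 0, 8, 5)  (L[3][1] := 5)
[col 2] pivot 3
  R3 -= 10*R2 → (0, 0, 0, 5)  (L[3][2] := 10)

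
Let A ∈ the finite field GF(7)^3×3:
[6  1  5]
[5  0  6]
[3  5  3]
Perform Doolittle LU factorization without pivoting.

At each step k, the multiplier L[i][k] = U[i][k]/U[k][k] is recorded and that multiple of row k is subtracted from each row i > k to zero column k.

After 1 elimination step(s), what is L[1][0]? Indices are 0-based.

L[1][0] = 2

Step 1: pivot at (0,0) is 6.
  row1 ← row1 − (2)·row0  ⇒  L[1][0]=2, U row1=(0, 5, 3)
  row2 ← row2 − (4)·row0  ⇒  L[2][0]=4, U row2=(0, 1, 4)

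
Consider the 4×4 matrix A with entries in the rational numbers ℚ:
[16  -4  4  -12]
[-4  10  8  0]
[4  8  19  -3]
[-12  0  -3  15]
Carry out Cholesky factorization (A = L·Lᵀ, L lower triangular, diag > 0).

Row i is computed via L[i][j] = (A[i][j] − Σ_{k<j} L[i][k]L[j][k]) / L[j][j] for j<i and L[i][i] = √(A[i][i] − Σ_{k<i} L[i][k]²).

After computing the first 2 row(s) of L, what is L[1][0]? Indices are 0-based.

L[1][0] = -1

Step 1: L[0][0] = √(16) = 4.
  L[1][0] = (-4) / L[0][0] = -1.
Step 2: L[1][1] = √(9) = 3.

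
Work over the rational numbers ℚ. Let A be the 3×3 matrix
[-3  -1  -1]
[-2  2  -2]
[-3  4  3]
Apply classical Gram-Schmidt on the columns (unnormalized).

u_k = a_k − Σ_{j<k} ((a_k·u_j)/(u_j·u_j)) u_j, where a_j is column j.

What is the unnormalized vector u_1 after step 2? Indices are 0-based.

u_1 = (-61/22, 9/11, 49/22)

Step 1: u_0 = a_0 = (-3, -2, -3).
Step 2: u_1 = a_1 − (-13/22)·u_0 = (-61/22, 9/11, 49/22).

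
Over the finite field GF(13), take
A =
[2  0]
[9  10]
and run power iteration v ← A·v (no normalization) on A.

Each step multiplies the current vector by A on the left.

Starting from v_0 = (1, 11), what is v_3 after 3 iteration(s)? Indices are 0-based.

v_0 = (1, 11).
v_1 = A·v_0 = (2, 2).
v_2 = A·v_1 = (4, 12).
v_3 = A·v_2 = (8, 0).

v_3 = (8, 0)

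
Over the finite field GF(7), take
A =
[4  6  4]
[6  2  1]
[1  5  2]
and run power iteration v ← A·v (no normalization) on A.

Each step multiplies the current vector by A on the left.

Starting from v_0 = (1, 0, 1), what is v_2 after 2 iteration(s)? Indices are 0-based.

v_2 = (2, 2, 0)

v_0 = (1, 0, 1).
v_1 = A·v_0 = (1, 0, 3).
v_2 = A·v_1 = (2, 2, 0).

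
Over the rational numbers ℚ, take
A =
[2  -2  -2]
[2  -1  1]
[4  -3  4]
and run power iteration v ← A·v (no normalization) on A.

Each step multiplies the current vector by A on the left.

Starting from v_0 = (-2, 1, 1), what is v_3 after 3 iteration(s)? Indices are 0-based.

v_0 = (-2, 1, 1).
v_1 = A·v_0 = (-8, -4, -7).
v_2 = A·v_1 = (6, -19, -48).
v_3 = A·v_2 = (146, -17, -111).

v_3 = (146, -17, -111)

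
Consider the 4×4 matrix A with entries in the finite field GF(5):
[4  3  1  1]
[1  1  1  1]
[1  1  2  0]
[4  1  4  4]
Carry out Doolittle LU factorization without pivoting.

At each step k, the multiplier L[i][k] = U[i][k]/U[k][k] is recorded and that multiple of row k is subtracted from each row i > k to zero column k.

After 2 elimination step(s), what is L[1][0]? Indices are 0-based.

L[1][0] = 4

Step 1: pivot at (0,0) is 4.
  row1 ← row1 − (4)·row0  ⇒  L[1][0]=4, U row1=(0, 4, 2, 2)
  row2 ← row2 − (4)·row0  ⇒  L[2][0]=4, U row2=(0, 4, 3, 1)
  row3 ← row3 − (1)·row0  ⇒  L[3][0]=1, U row3=(0, 3, 3, 3)
Step 2: pivot at (1,1) is 4.
  row2 ← row2 − (1)·row1  ⇒  L[2][1]=1, U row2=(0, 0, 1, 4)
  row3 ← row3 − (2)·row1  ⇒  L[3][1]=2, U row3=(0, 0, 4, 4)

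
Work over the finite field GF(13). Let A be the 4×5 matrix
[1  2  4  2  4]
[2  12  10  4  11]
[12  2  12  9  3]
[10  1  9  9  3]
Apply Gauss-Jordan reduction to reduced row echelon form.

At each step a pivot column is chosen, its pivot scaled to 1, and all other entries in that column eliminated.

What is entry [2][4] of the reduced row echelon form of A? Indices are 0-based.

M[2][4] = 0

pivot(0,0)=1: scale R0 → (1, 2, 4, 2, 4)
  clear (1,0): R1 −= (2)R0 → (0, 8, 2, 0, 3)
  clear (2,0): R2 −= (12)R0 → (0, 4, 3, 11, 7)
  clear (3,0): R3 −= (10)R0 → (0, 7, 8, 2, 2)
pivot(1,1)=8: scale R1 → (0, 1, 10, 0, 2)
  clear (0,1): R0 −= (2)R1 → (1, 0, 10, 2, 0)
  clear (2,1): R2 −= (4)R1 → (0, 0, 2, 11, 12)
  clear (3,1): R3 −= (7)R1 → (0, 0, 3, 2, 1)
pivot(2,2)=2: scale R2 → (0, 0, 1, 12, 6)
  clear (0,2): R0 −= (10)R2 → (1, 0, 0, 12, 5)
  clear (1,2): R1 −= (10)R2 → (0, 1, 0, 10, 7)
  clear (3,2): R3 −= (3)R2 → (0, 0, 0, 5, 9)
pivot(3,3)=5: scale R3 → (0, 0, 0, 1, 7)
  clear (0,3): R0 −= (12)R3 → (1, 0, 0, 0, 12)
  clear (1,3): R1 −= (10)R3 → (0, 1, 0, 0, 2)
  clear (2,3): R2 −= (12)R3 → (0, 0, 1, 0, 0)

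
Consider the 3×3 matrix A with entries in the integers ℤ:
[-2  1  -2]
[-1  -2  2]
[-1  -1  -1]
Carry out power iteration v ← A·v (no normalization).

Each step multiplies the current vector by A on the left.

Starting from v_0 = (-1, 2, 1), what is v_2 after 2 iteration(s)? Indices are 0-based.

v_2 = (-1, -4, 1)

v_0 = (-1, 2, 1).
v_1 = A·v_0 = (2, -1, -2).
v_2 = A·v_1 = (-1, -4, 1).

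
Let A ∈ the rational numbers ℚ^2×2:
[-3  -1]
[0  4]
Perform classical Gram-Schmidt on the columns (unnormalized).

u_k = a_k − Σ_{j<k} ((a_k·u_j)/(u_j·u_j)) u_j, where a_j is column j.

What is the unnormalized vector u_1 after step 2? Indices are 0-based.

u_1 = (0, 4)

Step 1: u_0 = a_0 = (-3, 0).
Step 2: u_1 = a_1 − (1/3)·u_0 = (0, 4).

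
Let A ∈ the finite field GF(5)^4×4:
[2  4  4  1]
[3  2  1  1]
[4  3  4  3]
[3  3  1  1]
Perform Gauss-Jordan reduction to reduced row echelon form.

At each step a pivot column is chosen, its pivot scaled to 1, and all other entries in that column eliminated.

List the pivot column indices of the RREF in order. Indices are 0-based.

pivot columns: 0, 1, 2, 3

[1] R0 /= 2  ⇒  (1, 2, 2, 3)
     R1 -= 3·R0  ⇒  (0, 1, 0, 2)
     R2 -= 4·R0  ⇒  (0, 0, 1, 1)
     R3 -= 3·R0  ⇒  (0, 2, 0, 2)
[2] R1 /= 1  ⇒  (0, 1, 0, 2)
     R0 -= 2·R1  ⇒  (1, 0, 2, 4)
     R3 -= 2·R1  ⇒  (0, 0, 0, 3)
[3] R2 /= 1  ⇒  (0, 0, 1, 1)
     R0 -= 2·R2  ⇒  (1, 0, 0, 2)
[4] R3 /= 3  ⇒  (0, 0, 0, 1)
     R0 -= 2·R3  ⇒  (1, 0, 0, 0)
     R1 -= 2·R3  ⇒  (0, 1, 0, 0)
     R2 -= 1·R3  ⇒  (0, 0, 1, 0)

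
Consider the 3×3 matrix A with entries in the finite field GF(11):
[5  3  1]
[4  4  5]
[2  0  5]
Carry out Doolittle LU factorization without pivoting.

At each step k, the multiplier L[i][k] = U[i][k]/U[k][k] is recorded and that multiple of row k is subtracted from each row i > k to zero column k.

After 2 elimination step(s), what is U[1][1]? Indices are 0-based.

U[1][1] = 6

[col 0] pivot 5
  R1 -= 3*R0 → (0, 6, 2)  (L[1][0] := 3)
  R2 -= 7*R0 → (0, 1, 9)  (L[2][0] := 7)
[col 1] pivot 6
  R2 -= 2*R1 → (0, 0, 5)  (L[2][1] := 2)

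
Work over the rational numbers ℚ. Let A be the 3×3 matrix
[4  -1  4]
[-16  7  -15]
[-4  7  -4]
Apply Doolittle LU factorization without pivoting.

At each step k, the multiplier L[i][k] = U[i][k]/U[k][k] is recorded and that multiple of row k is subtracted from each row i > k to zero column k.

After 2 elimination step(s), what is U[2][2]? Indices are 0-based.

k=0: U[0][0]=4
  eliminate (1,0): mult=-4, new row 1: (0, 3, 1); set L[1][0]=-4
  eliminate (2,0): mult=-1, new row 2: (0, 6, 0); set L[2][0]=-1
k=1: U[1][1]=3
  eliminate (2,1): mult=2, new row 2: (0, 0, -2); set L[2][1]=2

U[2][2] = -2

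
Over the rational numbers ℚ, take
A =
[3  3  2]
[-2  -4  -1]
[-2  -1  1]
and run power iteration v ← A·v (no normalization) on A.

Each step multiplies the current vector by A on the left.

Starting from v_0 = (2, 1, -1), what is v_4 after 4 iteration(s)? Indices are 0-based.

v_0 = (2, 1, -1).
v_1 = A·v_0 = (7, -7, -6).
v_2 = A·v_1 = (-12, 20, -13).
v_3 = A·v_2 = (-2, -43, -9).
v_4 = A·v_3 = (-153, 185, 38).

v_4 = (-153, 185, 38)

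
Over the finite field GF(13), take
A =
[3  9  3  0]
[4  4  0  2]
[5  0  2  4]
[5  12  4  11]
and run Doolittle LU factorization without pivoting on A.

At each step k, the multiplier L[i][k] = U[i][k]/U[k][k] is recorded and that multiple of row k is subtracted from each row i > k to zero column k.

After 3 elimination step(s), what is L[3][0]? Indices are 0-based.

L[3][0] = 6

Step 1: pivot at (0,0) is 3.
  row1 ← row1 − (10)·row0  ⇒  L[1][0]=10, U row1=(0, 5, 9, 2)
  row2 ← row2 − (6)·row0  ⇒  L[2][0]=6, U row2=(0, 11, 10, 4)
  row3 ← row3 − (6)·row0  ⇒  L[3][0]=6, U row3=(0, 10, 12, 11)
Step 2: pivot at (1,1) is 5.
  row2 ← row2 − (10)·row1  ⇒  L[2][1]=10, U row2=(0, 0, 11, 10)
  row3 ← row3 − (2)·row1  ⇒  L[3][1]=2, U row3=(0, 0, 7, 7)
Step 3: pivot at (2,2) is 11.
  row3 ← row3 − (3)·row2  ⇒  L[3][2]=3, U row3=(0, 0, 0, 3)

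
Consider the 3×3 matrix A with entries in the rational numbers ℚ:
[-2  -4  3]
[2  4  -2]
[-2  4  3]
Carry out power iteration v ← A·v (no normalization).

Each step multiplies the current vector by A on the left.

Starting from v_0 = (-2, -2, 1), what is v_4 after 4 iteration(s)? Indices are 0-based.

v_4 = (-1305, 896, -281)

v_0 = (-2, -2, 1).
v_1 = A·v_0 = (15, -14, -1).
v_2 = A·v_1 = (23, -24, -89).
v_3 = A·v_2 = (-217, 128, -409).
v_4 = A·v_3 = (-1305, 896, -281).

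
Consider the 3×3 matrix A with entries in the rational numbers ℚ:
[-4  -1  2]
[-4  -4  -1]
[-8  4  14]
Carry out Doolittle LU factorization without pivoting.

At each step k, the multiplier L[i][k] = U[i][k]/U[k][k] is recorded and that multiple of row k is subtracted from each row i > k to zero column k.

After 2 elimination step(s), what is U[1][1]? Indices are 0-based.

[col 0] pivot -4
  R1 -= 1*R0 → (0, -3, -3)  (L[1][0] := 1)
  R2 -= 2*R0 → (0, 6, 10)  (L[2][0] := 2)
[col 1] pivot -3
  R2 -= -2*R1 → (0, 0, 4)  (L[2][1] := -2)

U[1][1] = -3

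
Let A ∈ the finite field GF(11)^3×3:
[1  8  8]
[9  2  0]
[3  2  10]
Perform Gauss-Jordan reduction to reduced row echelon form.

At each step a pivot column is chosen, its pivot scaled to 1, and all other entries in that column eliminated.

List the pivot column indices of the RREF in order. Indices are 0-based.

step 1: normalize row 0 (÷1) = (1, 8, 8)
  row 1: subtract 9×row0 = (0, 7, 5)
  row 2: subtract 3×row0 = (0, 0, 8)
step 2: normalize row 1 (÷7) = (0, 1, 7)
  row 0: subtract 8×row1 = (1, 0, 7)
step 3: normalize row 2 (÷8) = (0, 0, 1)
  row 0: subtract 7×row2 = (1, 0, 0)
  row 1: subtract 7×row2 = (0, 1, 0)

pivot columns: 0, 1, 2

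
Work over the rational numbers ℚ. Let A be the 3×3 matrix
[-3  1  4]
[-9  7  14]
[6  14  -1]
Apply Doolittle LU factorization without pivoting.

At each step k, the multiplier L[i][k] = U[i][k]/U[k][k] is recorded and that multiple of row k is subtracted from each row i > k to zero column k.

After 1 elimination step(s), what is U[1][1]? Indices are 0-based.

U[1][1] = 4

Step 1: pivot at (0,0) is -3.
  row1 ← row1 − (3)·row0  ⇒  L[1][0]=3, U row1=(0, 4, 2)
  row2 ← row2 − (-2)·row0  ⇒  L[2][0]=-2, U row2=(0, 16, 7)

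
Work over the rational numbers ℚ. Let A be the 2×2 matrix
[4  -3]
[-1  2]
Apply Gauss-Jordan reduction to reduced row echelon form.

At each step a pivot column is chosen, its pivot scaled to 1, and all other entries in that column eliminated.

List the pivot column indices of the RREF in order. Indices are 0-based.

pivot columns: 0, 1

step 1: normalize row 0 (÷4) = (1, -3/4)
  row 1: subtract -1×row0 = (0, 5/4)
step 2: normalize row 1 (÷5/4) = (0, 1)
  row 0: subtract -3/4×row1 = (1, 0)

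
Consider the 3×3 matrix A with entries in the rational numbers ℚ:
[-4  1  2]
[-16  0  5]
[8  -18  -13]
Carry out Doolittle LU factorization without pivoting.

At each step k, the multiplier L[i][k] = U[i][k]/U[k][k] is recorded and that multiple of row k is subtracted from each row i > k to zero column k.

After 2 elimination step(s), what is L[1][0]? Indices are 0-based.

L[1][0] = 4

Step 1: pivot at (0,0) is -4.
  row1 ← row1 − (4)·row0  ⇒  L[1][0]=4, U row1=(0, -4, -3)
  row2 ← row2 − (-2)·row0  ⇒  L[2][0]=-2, U row2=(0, -16, -9)
Step 2: pivot at (1,1) is -4.
  row2 ← row2 − (4)·row1  ⇒  L[2][1]=4, U row2=(0, 0, 3)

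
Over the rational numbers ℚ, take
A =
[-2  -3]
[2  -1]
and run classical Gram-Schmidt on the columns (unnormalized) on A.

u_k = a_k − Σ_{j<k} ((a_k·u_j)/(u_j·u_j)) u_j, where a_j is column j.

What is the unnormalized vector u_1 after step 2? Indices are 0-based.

Step 1: u_0 = a_0 = (-2, 2).
Step 2: u_1 = a_1 − (1/2)·u_0 = (-2, -2).

u_1 = (-2, -2)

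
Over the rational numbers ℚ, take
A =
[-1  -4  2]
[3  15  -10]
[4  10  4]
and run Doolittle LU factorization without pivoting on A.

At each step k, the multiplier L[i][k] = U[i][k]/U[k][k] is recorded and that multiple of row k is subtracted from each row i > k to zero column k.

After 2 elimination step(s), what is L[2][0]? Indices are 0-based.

k=0: U[0][0]=-1
  eliminate (1,0): mult=-3, new row 1: (0, 3, -4); set L[1][0]=-3
  eliminate (2,0): mult=-4, new row 2: (0, -6, 12); set L[2][0]=-4
k=1: U[1][1]=3
  eliminate (2,1): mult=-2, new row 2: (0, 0, 4); set L[2][1]=-2

L[2][0] = -4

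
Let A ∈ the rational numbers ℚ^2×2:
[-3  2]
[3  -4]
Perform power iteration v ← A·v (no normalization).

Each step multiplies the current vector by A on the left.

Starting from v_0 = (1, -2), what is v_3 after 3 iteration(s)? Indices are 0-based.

v_0 = (1, -2).
v_1 = A·v_0 = (-7, 11).
v_2 = A·v_1 = (43, -65).
v_3 = A·v_2 = (-259, 389).

v_3 = (-259, 389)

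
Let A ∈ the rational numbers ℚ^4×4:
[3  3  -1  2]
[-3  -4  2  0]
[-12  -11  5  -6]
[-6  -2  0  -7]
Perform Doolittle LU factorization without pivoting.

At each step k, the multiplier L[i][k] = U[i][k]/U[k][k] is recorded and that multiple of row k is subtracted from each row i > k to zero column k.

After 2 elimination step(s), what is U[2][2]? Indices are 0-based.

U[2][2] = 2

[col 0] pivot 3
  R1 -= -1*R0 → (0, -1, 1, 2)  (L[1][0] := -1)
  R2 -= -4*R0 → (0, 1, 1, 2)  (L[2][0] := -4)
  R3 -= -2*R0 → (0, 4, -2, -3)  (L[3][0] := -2)
[col 1] pivot -1
  R2 -= -1*R1 → (0, 0, 2, 4)  (L[2][1] := -1)
  R3 -= -4*R1 → (0, 0, 2, 5)  (L[3][1] := -4)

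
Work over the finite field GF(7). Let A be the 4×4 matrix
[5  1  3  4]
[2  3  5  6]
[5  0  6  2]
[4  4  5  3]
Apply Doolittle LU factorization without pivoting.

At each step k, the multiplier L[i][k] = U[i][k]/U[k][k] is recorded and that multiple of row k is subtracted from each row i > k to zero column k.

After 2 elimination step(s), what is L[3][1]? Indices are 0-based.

Step 1: pivot at (0,0) is 5.
  row1 ← row1 − (6)·row0  ⇒  L[1][0]=6, U row1=(0, 4, 1, 3)
  row2 ← row2 − (1)·row0  ⇒  L[2][0]=1, U row2=(0, 6, 3, 5)
  row3 ← row3 − (5)·row0  ⇒  L[3][0]=5, U row3=(0, 6, 4, 4)
Step 2: pivot at (1,1) is 4.
  row2 ← row2 − (5)·row1  ⇒  L[2][1]=5, U row2=(0, 0, 5, 4)
  row3 ← row3 − (5)·row1  ⇒  L[3][1]=5, U row3=(0, 0, 6, 3)

L[3][1] = 5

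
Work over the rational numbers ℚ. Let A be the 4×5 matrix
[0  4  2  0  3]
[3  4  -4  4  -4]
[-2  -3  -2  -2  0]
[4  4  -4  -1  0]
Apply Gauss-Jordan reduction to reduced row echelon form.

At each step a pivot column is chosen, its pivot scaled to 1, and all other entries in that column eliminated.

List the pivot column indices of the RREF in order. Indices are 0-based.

pivot columns: 0, 1, 2, 3

[1] R0 <-> R1
[1] R0 /= 3  ⇒  (1, 4/3, -4/3, 4/3, -4/3)
     R2 -= -2·R0  ⇒  (0, -1/3, -14/3, 2/3, -8/3)
     R3 -= 4·R0  ⇒  (0, -4/3, 4/3, -19/3, 16/3)
[2] R1 /= 4  ⇒  (0, 1, 1/2, 0, 3/4)
     R0 -= 4/3·R1  ⇒  (1, 0, -2, 4/3, -7/3)
     R2 -= -1/3·R1  ⇒  (0, 0, -9/2, 2/3, -29/12)
     R3 -= -4/3·R1  ⇒  (0, 0, 2, -19/3, 19/3)
[3] R2 /= -9/2  ⇒  (0, 0, 1, -4/27, 29/54)
     R0 -= -2·R2  ⇒  (1, 0, 0, 28/27, -34/27)
     R1 -= 1/2·R2  ⇒  (0, 1, 0, 2/27, 13/27)
     R3 -= 2·R2  ⇒  (0, 0, 0, -163/27, 142/27)
[4] R3 /= -163/27  ⇒  (0, 0, 0, 1, -142/163)
     R0 -= 28/27·R3  ⇒  (1, 0, 0, 0, -58/163)
     R1 -= 2/27·R3  ⇒  (0, 1, 0, 0, 89/163)
     R2 -= -4/27·R3  ⇒  (0, 0, 1, 0, 133/326)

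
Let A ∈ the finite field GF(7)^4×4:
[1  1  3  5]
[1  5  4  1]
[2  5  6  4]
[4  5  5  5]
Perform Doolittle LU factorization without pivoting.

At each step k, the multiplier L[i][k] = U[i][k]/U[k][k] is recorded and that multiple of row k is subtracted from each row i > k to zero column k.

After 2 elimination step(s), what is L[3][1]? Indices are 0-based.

Step 1: pivot at (0,0) is 1.
  row1 ← row1 − (1)·row0  ⇒  L[1][0]=1, U row1=(0, 4, 1, 3)
  row2 ← row2 − (2)·row0  ⇒  L[2][0]=2, U row2=(0, 3, 0, 1)
  row3 ← row3 − (4)·row0  ⇒  L[3][0]=4, U row3=(0, 1, 0, 6)
Step 2: pivot at (1,1) is 4.
  row2 ← row2 − (6)·row1  ⇒  L[2][1]=6, U row2=(0, 0, 1, 4)
  row3 ← row3 − (2)·row1  ⇒  L[3][1]=2, U row3=(0, 0, 5, 0)

L[3][1] = 2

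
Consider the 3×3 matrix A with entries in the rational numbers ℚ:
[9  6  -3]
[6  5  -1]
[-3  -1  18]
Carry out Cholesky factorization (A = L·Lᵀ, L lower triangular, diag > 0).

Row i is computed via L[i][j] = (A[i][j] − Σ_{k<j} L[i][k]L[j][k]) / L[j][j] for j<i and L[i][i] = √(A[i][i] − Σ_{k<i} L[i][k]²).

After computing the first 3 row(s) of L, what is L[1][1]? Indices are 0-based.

Step 1: L[0][0] = √(9) = 3.
  L[1][0] = (6) / L[0][0] = 2.
Step 2: L[1][1] = √(1) = 1.
  L[2][0] = (-3) / L[0][0] = -1.
  L[2][1] = (1) / L[1][1] = 1.
Step 3: L[2][2] = √(16) = 4.

L[1][1] = 1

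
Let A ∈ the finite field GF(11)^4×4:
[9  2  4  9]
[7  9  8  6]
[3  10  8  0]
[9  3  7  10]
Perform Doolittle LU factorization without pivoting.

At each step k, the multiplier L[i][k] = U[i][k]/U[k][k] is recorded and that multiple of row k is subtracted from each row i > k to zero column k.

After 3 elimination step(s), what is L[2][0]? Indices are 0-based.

k=0: U[0][0]=9
  eliminate (1,0): mult=2, new row 1: (0, 5, 0, 10); set L[1][0]=2
  eliminate (2,0): mult=4, new row 2: (0, 2, 3, 8); set L[2][0]=4
  eliminate (3,0): mult=1, new row 3: (0, 1, 3, 1); set L[3][0]=1
k=1: U[1][1]=5
  eliminate (2,1): mult=7, new row 2: (0, 0, 3, 4); set L[2][1]=7
  eliminate (3,1): mult=9, new row 3: (0, 0, 3, 10); set L[3][1]=9
k=2: U[2][2]=3
  eliminate (3,2): mult=1, new row 3: (0, 0, 0, 6); set L[3][2]=1

L[2][0] = 4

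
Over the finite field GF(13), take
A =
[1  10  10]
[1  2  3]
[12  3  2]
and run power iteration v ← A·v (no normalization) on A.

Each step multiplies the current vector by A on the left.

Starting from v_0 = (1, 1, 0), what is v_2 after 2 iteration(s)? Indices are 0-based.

v_2 = (9, 10, 2)

v_0 = (1, 1, 0).
v_1 = A·v_0 = (11, 3, 2).
v_2 = A·v_1 = (9, 10, 2).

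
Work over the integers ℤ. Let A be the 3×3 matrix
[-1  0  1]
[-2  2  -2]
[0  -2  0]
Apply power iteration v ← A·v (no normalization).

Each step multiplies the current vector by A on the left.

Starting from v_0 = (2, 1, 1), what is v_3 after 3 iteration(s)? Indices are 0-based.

v_0 = (2, 1, 1).
v_1 = A·v_0 = (-1, -4, -2).
v_2 = A·v_1 = (-1, -2, 8).
v_3 = A·v_2 = (9, -18, 4).

v_3 = (9, -18, 4)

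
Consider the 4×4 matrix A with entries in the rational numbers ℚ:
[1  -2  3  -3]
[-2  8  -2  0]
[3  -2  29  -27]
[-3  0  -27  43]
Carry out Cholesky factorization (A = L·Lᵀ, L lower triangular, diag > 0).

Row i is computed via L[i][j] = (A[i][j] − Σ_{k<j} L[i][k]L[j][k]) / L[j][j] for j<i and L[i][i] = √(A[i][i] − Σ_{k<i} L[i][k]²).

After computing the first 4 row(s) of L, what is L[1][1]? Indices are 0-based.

L[1][1] = 2

Step 1: L[0][0] = √(1) = 1.
  L[1][0] = (-2) / L[0][0] = -2.
Step 2: L[1][1] = √(4) = 2.
  L[2][0] = (3) / L[0][0] = 3.
  L[2][1] = (4) / L[1][1] = 2.
Step 3: L[2][2] = √(16) = 4.
  L[3][0] = (-3) / L[0][0] = -3.
  L[3][1] = (-6) / L[1][1] = -3.
  L[3][2] = (-12) / L[2][2] = -3.
Step 4: L[3][3] = √(16) = 4.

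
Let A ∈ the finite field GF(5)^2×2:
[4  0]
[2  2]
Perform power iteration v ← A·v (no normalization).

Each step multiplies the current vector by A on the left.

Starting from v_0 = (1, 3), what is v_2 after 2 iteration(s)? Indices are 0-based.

v_2 = (1, 4)

v_0 = (1, 3).
v_1 = A·v_0 = (4, 3).
v_2 = A·v_1 = (1, 4).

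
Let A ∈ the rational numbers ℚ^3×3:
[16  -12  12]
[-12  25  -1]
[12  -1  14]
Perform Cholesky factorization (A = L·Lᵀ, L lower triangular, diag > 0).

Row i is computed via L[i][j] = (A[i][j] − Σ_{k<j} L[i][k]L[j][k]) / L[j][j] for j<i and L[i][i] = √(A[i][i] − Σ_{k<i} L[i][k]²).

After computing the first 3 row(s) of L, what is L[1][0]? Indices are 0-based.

L[1][0] = -3

Step 1: L[0][0] = √(16) = 4.
  L[1][0] = (-12) / L[0][0] = -3.
Step 2: L[1][1] = √(16) = 4.
  L[2][0] = (12) / L[0][0] = 3.
  L[2][1] = (8) / L[1][1] = 2.
Step 3: L[2][2] = √(1) = 1.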